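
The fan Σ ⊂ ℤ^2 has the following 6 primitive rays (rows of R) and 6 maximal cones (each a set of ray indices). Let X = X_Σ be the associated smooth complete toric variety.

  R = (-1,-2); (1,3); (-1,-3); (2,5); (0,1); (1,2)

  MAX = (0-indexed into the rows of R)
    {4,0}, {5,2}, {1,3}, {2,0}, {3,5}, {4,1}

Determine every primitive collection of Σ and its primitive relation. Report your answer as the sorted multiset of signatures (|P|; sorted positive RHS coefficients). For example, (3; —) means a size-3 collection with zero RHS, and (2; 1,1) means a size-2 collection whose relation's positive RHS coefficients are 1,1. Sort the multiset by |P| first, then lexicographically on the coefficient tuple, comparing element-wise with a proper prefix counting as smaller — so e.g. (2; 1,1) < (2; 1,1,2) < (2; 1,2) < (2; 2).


|primitive collections| = 9. Relations:

  P = {0,5}:  v_{0} + v_{5} = 0  ⇒ sig = (2; —)
  P = {1,2}:  v_{1} + v_{2} = 0  ⇒ sig = (2; —)
  P = {0,1}:  v_{0} + v_{1} = v_{4}  ⇒ sig = (2; 1)
  P = {0,3}:  v_{0} + v_{3} = v_{1}  ⇒ sig = (2; 1)
  P = {1,5}:  v_{1} + v_{5} = v_{3}  ⇒ sig = (2; 1)
  P = {2,3}:  v_{2} + v_{3} = v_{5}  ⇒ sig = (2; 1)
  P = {2,4}:  v_{2} + v_{4} = v_{0}  ⇒ sig = (2; 1)
  P = {4,5}:  v_{4} + v_{5} = v_{1}  ⇒ sig = (2; 1)
  P = {3,4}:  v_{3} + v_{4} = 2·v_{1}  ⇒ sig = (2; 2)

Signatures (|P|; sorted positive RHS coefficients), sorted:
[(2; —), (2; —), (2; 1), (2; 1), (2; 1), (2; 1), (2; 1), (2; 1), (2; 2)]


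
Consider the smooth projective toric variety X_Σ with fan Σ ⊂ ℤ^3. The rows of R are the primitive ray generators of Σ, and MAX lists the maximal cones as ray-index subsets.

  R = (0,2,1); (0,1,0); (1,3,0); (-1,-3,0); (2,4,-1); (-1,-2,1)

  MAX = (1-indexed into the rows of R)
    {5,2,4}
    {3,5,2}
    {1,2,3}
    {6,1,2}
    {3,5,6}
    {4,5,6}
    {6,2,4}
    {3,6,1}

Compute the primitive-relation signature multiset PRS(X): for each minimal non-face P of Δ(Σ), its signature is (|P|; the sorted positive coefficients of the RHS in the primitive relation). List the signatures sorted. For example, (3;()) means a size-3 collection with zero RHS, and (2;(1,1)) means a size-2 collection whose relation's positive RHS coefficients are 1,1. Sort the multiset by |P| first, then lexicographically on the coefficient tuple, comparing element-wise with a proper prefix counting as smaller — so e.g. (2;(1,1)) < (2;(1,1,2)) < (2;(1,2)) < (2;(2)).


|primitive collections| = 5. Relations:

  P={3,4}:  v_{3} + v_{4} = 0  so sig = (2;())
  P={1,4}:  v_{1} + v_{4} = v_{2} + v_{6}  so sig = (2;(1,1))
  P={1,5}:  v_{1} + v_{5} = 2·v_{3}  so sig = (2;(2))
  P={2,3,6}:  v_{2} + v_{3} + v_{6} = v_{1}  so sig = (3;(1))
  P={2,5,6}:  v_{2} + v_{5} + v_{6} = v_{3}  so sig = (3;(1))

Hence PRS(X_Σ) =
{ (2;()),  (2;(1,1)),  (2;(2)),  (3;(1)) ×2 }


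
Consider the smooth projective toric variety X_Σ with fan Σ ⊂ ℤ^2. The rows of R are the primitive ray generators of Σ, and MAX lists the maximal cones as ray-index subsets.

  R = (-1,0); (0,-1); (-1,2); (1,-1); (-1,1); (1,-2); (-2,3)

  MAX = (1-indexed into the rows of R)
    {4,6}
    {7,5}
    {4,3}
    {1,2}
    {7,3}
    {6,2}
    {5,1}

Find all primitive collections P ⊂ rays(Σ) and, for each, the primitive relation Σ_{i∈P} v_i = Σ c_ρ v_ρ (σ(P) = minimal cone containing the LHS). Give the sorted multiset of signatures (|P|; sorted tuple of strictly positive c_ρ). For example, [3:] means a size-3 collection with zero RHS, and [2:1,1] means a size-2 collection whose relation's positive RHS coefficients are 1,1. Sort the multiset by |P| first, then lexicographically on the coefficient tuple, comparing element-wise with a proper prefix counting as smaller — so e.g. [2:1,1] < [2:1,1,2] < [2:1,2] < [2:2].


14 minimal non-faces of Δ(Σ) (on 7 rays):

  P={3,6}:  v_{3} + v_{6} = 0  ⇒ sig = [2:]
  P={4,5}:  v_{4} + v_{5} = 0  ⇒ sig = [2:]
  P={1,4}:  v_{1} + v_{4} = v_{2}  ⇒ sig = [2:1]
  P={2,3}:  v_{2} + v_{3} = v_{5}  ⇒ sig = [2:1]
  P={2,4}:  v_{2} + v_{4} = v_{6}  ⇒ sig = [2:1]
  P={2,5}:  v_{2} + v_{5} = v_{1}  ⇒ sig = [2:1]
  P={3,5}:  v_{3} + v_{5} = v_{7}  ⇒ sig = [2:1]
  P={4,7}:  v_{4} + v_{7} = v_{3}  ⇒ sig = [2:1]
  P={5,6}:  v_{5} + v_{6} = v_{2}  ⇒ sig = [2:1]
  P={6,7}:  v_{6} + v_{7} = v_{5}  ⇒ sig = [2:1]
  P={1,3}:  v_{1} + v_{3} = 2·v_{5}  ⇒ sig = [2:2]
  P={1,6}:  v_{1} + v_{6} = 2·v_{2}  ⇒ sig = [2:2]
  P={2,7}:  v_{2} + v_{7} = 2·v_{5}  ⇒ sig = [2:2]
  P={1,7}:  v_{1} + v_{7} = 3·v_{5}  ⇒ sig = [2:3]

so the primitive-relation signature multiset is
    [2:]
    [2:]
    [2:1]
    [2:1]
    [2:1]
    [2:1]
    [2:1]
    [2:1]
    [2:1]
    [2:1]
    [2:2]
    [2:2]
    [2:2]
    [2:3]


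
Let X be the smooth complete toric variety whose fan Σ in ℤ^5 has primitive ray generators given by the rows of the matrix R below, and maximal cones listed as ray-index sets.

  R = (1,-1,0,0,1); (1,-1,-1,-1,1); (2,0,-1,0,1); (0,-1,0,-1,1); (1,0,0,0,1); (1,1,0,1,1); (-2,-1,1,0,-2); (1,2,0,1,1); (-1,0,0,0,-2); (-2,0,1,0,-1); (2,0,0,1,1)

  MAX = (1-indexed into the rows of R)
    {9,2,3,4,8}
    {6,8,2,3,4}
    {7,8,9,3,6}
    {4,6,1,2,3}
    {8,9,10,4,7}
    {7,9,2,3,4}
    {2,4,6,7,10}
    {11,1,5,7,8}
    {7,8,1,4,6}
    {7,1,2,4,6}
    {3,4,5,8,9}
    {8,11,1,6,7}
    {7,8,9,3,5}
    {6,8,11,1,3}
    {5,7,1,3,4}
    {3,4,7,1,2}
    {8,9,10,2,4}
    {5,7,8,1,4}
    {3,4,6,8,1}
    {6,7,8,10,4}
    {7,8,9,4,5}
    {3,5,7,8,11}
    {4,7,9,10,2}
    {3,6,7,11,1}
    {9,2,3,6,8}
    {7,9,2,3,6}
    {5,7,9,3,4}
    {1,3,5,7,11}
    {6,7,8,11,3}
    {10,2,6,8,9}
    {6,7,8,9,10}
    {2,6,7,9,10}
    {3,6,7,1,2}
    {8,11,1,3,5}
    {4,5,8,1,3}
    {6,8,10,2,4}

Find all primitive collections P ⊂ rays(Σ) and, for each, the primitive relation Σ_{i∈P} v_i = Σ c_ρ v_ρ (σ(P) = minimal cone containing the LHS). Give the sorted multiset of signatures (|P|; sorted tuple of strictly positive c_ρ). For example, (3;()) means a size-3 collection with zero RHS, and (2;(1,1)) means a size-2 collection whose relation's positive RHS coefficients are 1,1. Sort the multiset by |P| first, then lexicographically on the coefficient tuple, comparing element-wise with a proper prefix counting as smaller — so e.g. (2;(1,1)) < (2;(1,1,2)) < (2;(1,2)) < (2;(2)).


The 16 primitive collections of Σ (r=11, n=5):

  • {3,10}:  v_{3} + v_{10} = 0 ; sig = (2;())
  • {1,9}:  v_{1} + v_{9} = v_{3} + v_{7} ; sig = (2;(1,1))
  • {2,5}:  v_{2} + v_{5} = v_{3} + v_{4} ; sig = (2;(1,1))
  • {2,11}:  v_{2} + v_{11} = v_{1} + v_{3} ; sig = (2;(1,1))
  • {4,11}:  v_{4} + v_{11} = v_{1} + v_{5} ; sig = (2;(1,1))
  • {5,6}:  v_{5} + v_{6} = v_{1} + v_{8} ; sig = (2;(1,1))
  • {1,10}:  v_{1} + v_{10} = v_{4} + v_{6} + v_{7} ; sig = (2;(1,1,1))
  • {5,10}:  v_{5} + v_{10} = v_{4} + v_{7} + v_{8} ; sig = (2;(1,1,1))
  • {10,11}:  v_{10} + v_{11} = v_{1} + v_{7} + v_{8} ; sig = (2;(1,1,1))
  • {9,11}:  v_{9} + v_{11} = 2·v_{3} + 2·v_{7} + v_{8} ; sig = (2;(1,2,2))
  • {2,7,8}:  v_{2} + v_{7} + v_{8} = 0 ; sig = (3;())
  • {4,6,9}:  v_{4} + v_{6} + v_{9} = 0 ; sig = (3;())
  • {1,2,8}:  v_{1} + v_{2} + v_{8} = v_{3} + v_{4} + v_{6} ; sig = (3;(1,1,1))
  • {1,3,7,8}:  v_{1} + v_{3} + v_{7} + v_{8} = v_{11} ; sig = (4;(1))
  • {3,4,6,7}:  v_{3} + v_{4} + v_{6} + v_{7} = v_{1} ; sig = (4;(1))
  • {3,4,7,8}:  v_{3} + v_{4} + v_{7} + v_{8} = v_{5} ; sig = (4;(1))

Sorted signature multiset PRS(X):
    |P|=2: 10 collections, coeffs (), (1,1), (1,1), (1,1), (1,1), (1,1), (1,1,1), (1,1,1), (1,1,1), (1,2,2)
    |P|=3: 3 collections, coeffs (), (), (1,1,1)
    |P|=4: 3 collections, coeffs (1), (1), (1)


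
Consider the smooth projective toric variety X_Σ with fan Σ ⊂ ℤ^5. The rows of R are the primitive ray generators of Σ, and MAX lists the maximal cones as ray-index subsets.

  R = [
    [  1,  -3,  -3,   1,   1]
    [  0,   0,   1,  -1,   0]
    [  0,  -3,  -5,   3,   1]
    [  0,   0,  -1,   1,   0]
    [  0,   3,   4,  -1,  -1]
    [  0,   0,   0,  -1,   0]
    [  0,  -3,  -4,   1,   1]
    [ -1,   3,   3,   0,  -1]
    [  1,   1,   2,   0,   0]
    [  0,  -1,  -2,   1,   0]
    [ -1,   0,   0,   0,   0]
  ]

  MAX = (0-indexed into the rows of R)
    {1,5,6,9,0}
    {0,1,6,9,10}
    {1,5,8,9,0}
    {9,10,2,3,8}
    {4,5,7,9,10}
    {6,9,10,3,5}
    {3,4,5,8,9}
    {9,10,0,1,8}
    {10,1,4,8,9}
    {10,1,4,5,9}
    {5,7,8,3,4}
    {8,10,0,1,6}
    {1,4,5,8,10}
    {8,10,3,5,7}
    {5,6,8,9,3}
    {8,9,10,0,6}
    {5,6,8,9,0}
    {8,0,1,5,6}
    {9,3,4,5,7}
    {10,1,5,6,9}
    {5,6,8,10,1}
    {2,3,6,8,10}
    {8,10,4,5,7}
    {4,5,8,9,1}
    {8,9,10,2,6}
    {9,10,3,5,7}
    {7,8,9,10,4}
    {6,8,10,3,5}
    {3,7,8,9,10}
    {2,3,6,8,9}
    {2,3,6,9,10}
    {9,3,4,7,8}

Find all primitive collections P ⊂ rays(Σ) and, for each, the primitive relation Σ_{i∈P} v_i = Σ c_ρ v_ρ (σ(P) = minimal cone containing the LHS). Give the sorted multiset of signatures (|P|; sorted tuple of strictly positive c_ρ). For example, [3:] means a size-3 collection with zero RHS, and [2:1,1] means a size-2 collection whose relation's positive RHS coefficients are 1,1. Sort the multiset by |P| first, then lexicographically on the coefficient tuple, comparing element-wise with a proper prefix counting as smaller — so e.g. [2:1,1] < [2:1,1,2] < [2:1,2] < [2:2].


Minimal non-faces — 18 found among 11 rays, 32 max cones:

  P = {1,3}:  v_{1} + v_{3} = 0  ⇒ sig = [2:]
  P = {4,6}:  v_{4} + v_{6} = 0  ⇒ sig = [2:]
  P = {1,7}:  v_{1} + v_{7} = v_{4} + v_{10}  ⇒ sig = [2:1,1]
  P = {2,5}:  v_{2} + v_{5} = v_{3} + v_{6}  ⇒ sig = [2:1,1]
  P = {6,7}:  v_{6} + v_{7} = v_{3} + v_{10}  ⇒ sig = [2:1,1]
  P = {0,3}:  v_{0} + v_{3} = v_{6} + v_{8} + v_{9}  ⇒ sig = [2:1,1,1]
  P = {0,4}:  v_{0} + v_{4} = v_{1} + v_{8} + v_{9}  ⇒ sig = [2:1,1,1]
  P = {0,7}:  v_{0} + v_{7} = v_{8} + v_{9} + v_{10}  ⇒ sig = [2:1,1,1]
  P = {1,2}:  v_{1} + v_{2} = v_{6} + v_{8} + v_{9} + v_{10}  ⇒ sig = [2:1,1,1,1]
  P = {2,4}:  v_{2} + v_{4} = v_{3} + v_{8} + v_{9} + v_{10}  ⇒ sig = [2:1,1,1,1]
  P = {2,7}:  v_{2} + v_{7} = 2·v_{3} + v_{8} + v_{9} + 2·v_{10}  ⇒ sig = [2:1,1,2,2]
  P = {0,2}:  v_{0} + v_{2} = 2·v_{6} + 2·v_{8} + 2·v_{9} + v_{10}  ⇒ sig = [2:1,2,2,2]
  P = {3,4,10}:  v_{3} + v_{4} + v_{10} = v_{7}  ⇒ sig = [3:1]
  P = {0,5,10}:  v_{0} + v_{5} + v_{10} = v_{1} + v_{6}  ⇒ sig = [3:1,1]
  P = {5,8,9,10}:  v_{5} + v_{8} + v_{9} + v_{10} = 0  ⇒ sig = [4:]
  P = {1,6,8,9}:  v_{1} + v_{6} + v_{8} + v_{9} = v_{0}  ⇒ sig = [4:1]
  P = {5,7,8,9}:  v_{5} + v_{7} + v_{8} + v_{9} = v_{3} + v_{4}  ⇒ sig = [4:1,1]
  P = {3,6,8,9,10}:  v_{3} + v_{6} + v_{8} + v_{9} + v_{10} = v_{2}  ⇒ sig = [5:1]

Hence PRS(X_Σ) =
[[2:], [2:], [2:1,1], [2:1,1], [2:1,1], [2:1,1,1], [2:1,1,1], [2:1,1,1], [2:1,1,1,1], [2:1,1,1,1], [2:1,1,2,2], [2:1,2,2,2], [3:1], [3:1,1], [4:], [4:1], [4:1,1], [5:1]]


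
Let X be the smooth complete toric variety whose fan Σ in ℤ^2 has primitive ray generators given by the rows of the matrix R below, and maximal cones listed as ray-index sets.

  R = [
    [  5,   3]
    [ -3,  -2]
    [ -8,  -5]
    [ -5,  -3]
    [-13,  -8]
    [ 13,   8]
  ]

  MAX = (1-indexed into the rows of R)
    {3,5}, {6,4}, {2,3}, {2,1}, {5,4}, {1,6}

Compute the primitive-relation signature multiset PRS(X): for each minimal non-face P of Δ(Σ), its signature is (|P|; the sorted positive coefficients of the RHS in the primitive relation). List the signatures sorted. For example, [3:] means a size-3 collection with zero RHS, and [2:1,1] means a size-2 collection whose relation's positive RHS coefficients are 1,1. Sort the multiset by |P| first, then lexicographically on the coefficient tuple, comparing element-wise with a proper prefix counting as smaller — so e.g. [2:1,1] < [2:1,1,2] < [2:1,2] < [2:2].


|primitive collections| = 9. Relations:

  P = {1,4}:  v_{1} + v_{4} = 0 ; sig = [2:]
  P = {5,6}:  v_{5} + v_{6} = 0 ; sig = [2:]
  P = {1,3}:  v_{1} + v_{3} = v_{2} ; sig = [2:1]
  P = {1,5}:  v_{1} + v_{5} = v_{3} ; sig = [2:1]
  P = {2,4}:  v_{2} + v_{4} = v_{3} ; sig = [2:1]
  P = {3,4}:  v_{3} + v_{4} = v_{5} ; sig = [2:1]
  P = {3,6}:  v_{3} + v_{6} = v_{1} ; sig = [2:1]
  P = {2,5}:  v_{2} + v_{5} = 2·v_{3} ; sig = [2:2]
  P = {2,6}:  v_{2} + v_{6} = 2·v_{1} ; sig = [2:2]

Sorted signature multiset PRS(X):
{ [2:] ×2,  [2:1] ×5,  [2:2] ×2 }


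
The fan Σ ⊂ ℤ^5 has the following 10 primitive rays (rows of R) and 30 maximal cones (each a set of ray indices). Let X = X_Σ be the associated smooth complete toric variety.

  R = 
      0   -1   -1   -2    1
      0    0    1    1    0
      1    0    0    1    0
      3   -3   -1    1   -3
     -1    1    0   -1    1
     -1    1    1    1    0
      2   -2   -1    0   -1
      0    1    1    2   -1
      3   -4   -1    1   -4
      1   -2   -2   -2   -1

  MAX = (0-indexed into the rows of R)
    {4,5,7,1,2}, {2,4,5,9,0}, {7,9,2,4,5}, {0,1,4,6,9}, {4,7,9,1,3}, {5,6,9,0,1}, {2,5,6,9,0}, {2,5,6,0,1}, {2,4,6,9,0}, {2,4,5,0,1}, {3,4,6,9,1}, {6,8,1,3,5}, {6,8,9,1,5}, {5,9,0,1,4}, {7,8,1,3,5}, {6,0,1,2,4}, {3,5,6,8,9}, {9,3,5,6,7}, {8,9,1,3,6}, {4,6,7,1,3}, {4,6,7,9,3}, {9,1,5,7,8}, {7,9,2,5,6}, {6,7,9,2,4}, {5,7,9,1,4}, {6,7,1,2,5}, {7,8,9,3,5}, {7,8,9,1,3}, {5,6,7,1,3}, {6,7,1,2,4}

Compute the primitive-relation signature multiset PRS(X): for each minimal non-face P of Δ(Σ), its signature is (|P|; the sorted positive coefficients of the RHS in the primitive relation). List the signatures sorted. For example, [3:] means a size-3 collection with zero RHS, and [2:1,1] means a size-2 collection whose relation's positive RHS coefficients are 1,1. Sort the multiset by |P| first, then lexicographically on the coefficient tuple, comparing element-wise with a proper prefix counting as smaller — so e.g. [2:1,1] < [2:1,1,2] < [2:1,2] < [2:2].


Δ(Σ) — 10 vertices, 12 min non-faces:

  P = {0,7}:  v_{0} + v_{7} = 0 ; sig = [2:]
  P = {0,3}:  v_{0} + v_{3} = v_{1} + v_{6} + v_{9} ; sig = [2:1,1,1]
  P = {2,8}:  v_{2} + v_{8} = v_{3} + v_{5} + v_{6} ; sig = [2:1,1,1]
  P = {0,8}:  v_{0} + v_{8} = 2·v_{1} + v_{5} + v_{6} + 2·v_{9} ; sig = [2:1,1,2,2]
  P = {2,3}:  v_{2} + v_{3} = 2·v_{6} + v_{7} ; sig = [2:1,2]
  P = {4,8}:  v_{4} + v_{8} = 2·v_{1} + v_{7} + 2·v_{9} ; sig = [2:1,2,2]
  P = {4,5,6}:  v_{4} + v_{5} + v_{6} = 0 ; sig = [3:]
  P = {1,2,9}:  v_{1} + v_{2} + v_{9} = v_{6} ; sig = [3:1]
  P = {3,4,5}:  v_{3} + v_{4} + v_{5} = v_{1} + v_{7} + v_{9} ; sig = [3:1,1,1]
  P = {6,7,8}:  v_{6} + v_{7} + v_{8} = 2·v_{3} + v_{5} ; sig = [3:1,2]
  P = {1,3,5,9}:  v_{1} + v_{3} + v_{5} + v_{9} = v_{8} ; sig = [4:1]
  P = {1,6,7,9}:  v_{1} + v_{6} + v_{7} + v_{9} = v_{3} ; sig = [4:1]

so the primitive-relation signature multiset is
[[2:], [2:1,1,1], [2:1,1,1], [2:1,1,2,2], [2:1,2], [2:1,2,2], [3:], [3:1], [3:1,1,1], [3:1,2], [4:1], [4:1]]


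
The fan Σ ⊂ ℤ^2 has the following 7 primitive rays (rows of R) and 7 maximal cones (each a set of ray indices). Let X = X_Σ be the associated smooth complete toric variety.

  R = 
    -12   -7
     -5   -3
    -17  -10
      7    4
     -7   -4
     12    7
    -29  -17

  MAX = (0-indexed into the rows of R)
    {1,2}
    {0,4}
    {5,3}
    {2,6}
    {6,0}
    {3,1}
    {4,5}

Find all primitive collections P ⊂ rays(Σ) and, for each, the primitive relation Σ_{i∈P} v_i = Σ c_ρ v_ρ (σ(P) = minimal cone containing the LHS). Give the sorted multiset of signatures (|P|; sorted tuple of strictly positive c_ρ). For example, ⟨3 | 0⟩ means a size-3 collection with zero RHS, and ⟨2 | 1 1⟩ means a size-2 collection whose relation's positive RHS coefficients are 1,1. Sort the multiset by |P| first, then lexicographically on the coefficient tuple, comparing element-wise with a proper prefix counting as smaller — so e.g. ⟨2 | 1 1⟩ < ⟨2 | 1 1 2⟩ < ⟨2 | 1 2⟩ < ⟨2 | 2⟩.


Δ(Σ) — 7 vertices, 14 min non-faces:

  P = {0,5}:  v_{0} + v_{5} = 0  ⇒ sig = ⟨2 | 0⟩
  P = {3,4}:  v_{3} + v_{4} = 0  ⇒ sig = ⟨2 | 0⟩
  P = {0,1}:  v_{0} + v_{1} = v_{2}  ⇒ sig = ⟨2 | 1⟩
  P = {0,2}:  v_{0} + v_{2} = v_{6}  ⇒ sig = ⟨2 | 1⟩
  P = {0,3}:  v_{0} + v_{3} = v_{1}  ⇒ sig = ⟨2 | 1⟩
  P = {1,4}:  v_{1} + v_{4} = v_{0}  ⇒ sig = ⟨2 | 1⟩
  P = {1,5}:  v_{1} + v_{5} = v_{3}  ⇒ sig = ⟨2 | 1⟩
  P = {2,5}:  v_{2} + v_{5} = v_{1}  ⇒ sig = ⟨2 | 1⟩
  P = {5,6}:  v_{5} + v_{6} = v_{2}  ⇒ sig = ⟨2 | 1⟩
  P = {3,6}:  v_{3} + v_{6} = v_{1} + v_{2}  ⇒ sig = ⟨2 | 1 1⟩
  P = {1,6}:  v_{1} + v_{6} = 2·v_{2}  ⇒ sig = ⟨2 | 2⟩
  P = {2,3}:  v_{2} + v_{3} = 2·v_{1}  ⇒ sig = ⟨2 | 2⟩
  P = {2,4}:  v_{2} + v_{4} = 2·v_{0}  ⇒ sig = ⟨2 | 2⟩
  P = {4,6}:  v_{4} + v_{6} = 3·v_{0}  ⇒ sig = ⟨2 | 3⟩

Signatures (|P|; sorted positive RHS coefficients), sorted:
    ⟨2 | 0⟩
    ⟨2 | 0⟩
    ⟨2 | 1⟩
    ⟨2 | 1⟩
    ⟨2 | 1⟩
    ⟨2 | 1⟩
    ⟨2 | 1⟩
    ⟨2 | 1⟩
    ⟨2 | 1⟩
    ⟨2 | 1 1⟩
    ⟨2 | 2⟩
    ⟨2 | 2⟩
    ⟨2 | 2⟩
    ⟨2 | 3⟩


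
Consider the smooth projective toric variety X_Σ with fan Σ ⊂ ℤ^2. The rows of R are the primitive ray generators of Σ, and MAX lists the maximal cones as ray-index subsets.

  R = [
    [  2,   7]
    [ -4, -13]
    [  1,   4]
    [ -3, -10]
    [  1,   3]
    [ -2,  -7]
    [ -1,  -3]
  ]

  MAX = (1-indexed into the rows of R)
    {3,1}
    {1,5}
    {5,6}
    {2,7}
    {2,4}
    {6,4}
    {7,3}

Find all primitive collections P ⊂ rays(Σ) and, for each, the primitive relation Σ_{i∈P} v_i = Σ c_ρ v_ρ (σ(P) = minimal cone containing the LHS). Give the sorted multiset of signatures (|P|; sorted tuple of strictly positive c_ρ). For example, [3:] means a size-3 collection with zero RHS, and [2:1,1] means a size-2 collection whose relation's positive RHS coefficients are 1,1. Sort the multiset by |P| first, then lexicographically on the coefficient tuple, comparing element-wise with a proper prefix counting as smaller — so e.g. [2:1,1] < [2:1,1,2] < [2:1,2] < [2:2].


Δ(Σ) — 7 vertices, 14 min non-faces:

  P={1,6}:  v_{1} + v_{6} = 0 — sig = [2:]
  P={5,7}:  v_{5} + v_{7} = 0 — sig = [2:]
  P={1,4}:  v_{1} + v_{4} = v_{7} — sig = [2:1]
  P={1,7}:  v_{1} + v_{7} = v_{3} — sig = [2:1]
  P={2,5}:  v_{2} + v_{5} = v_{4} — sig = [2:1]
  P={3,5}:  v_{3} + v_{5} = v_{1} — sig = [2:1]
  P={3,6}:  v_{3} + v_{6} = v_{7} — sig = [2:1]
  P={4,5}:  v_{4} + v_{5} = v_{6} — sig = [2:1]
  P={4,7}:  v_{4} + v_{7} = v_{2} — sig = [2:1]
  P={6,7}:  v_{6} + v_{7} = v_{4} — sig = [2:1]
  P={1,2}:  v_{1} + v_{2} = 2·v_{7} — sig = [2:2]
  P={2,6}:  v_{2} + v_{6} = 2·v_{4} — sig = [2:2]
  P={3,4}:  v_{3} + v_{4} = 2·v_{7} — sig = [2:2]
  P={2,3}:  v_{2} + v_{3} = 3·v_{7} — sig = [2:3]

Sorted signature multiset PRS(X):
    [2:]
    [2:]
    [2:1]
    [2:1]
    [2:1]
    [2:1]
    [2:1]
    [2:1]
    [2:1]
    [2:1]
    [2:2]
    [2:2]
    [2:2]
    [2:3]


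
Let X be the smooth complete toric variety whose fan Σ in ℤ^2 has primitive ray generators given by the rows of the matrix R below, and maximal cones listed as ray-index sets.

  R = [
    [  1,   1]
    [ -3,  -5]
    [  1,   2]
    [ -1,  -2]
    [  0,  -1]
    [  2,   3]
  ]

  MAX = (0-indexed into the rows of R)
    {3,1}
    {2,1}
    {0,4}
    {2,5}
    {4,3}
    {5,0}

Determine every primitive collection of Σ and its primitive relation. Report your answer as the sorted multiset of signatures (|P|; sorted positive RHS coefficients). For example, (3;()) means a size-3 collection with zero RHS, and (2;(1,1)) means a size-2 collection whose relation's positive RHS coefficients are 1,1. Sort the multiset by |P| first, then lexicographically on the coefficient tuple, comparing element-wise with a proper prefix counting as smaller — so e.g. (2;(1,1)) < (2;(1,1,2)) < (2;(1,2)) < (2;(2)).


Minimal non-faces — 9 found among 6 rays, 6 max cones:

  {2,3}:  v_{2} + v_{3} = 0  →  sig = (2;())
  {0,2}:  v_{0} + v_{2} = v_{5}  →  sig = (2;(1))
  {0,3}:  v_{0} + v_{3} = v_{4}  →  sig = (2;(1))
  {1,5}:  v_{1} + v_{5} = v_{3}  →  sig = (2;(1))
  {2,4}:  v_{2} + v_{4} = v_{0}  →  sig = (2;(1))
  {3,5}:  v_{3} + v_{5} = v_{0}  →  sig = (2;(1))
  {0,1}:  v_{0} + v_{1} = 2·v_{3}  →  sig = (2;(2))
  {4,5}:  v_{4} + v_{5} = 2·v_{0}  →  sig = (2;(2))
  {1,4}:  v_{1} + v_{4} = 3·v_{3}  →  sig = (2;(3))

Signatures (|P|; sorted positive RHS coefficients), sorted:
    (2;())
    (2;(1))
    (2;(1))
    (2;(1))
    (2;(1))
    (2;(1))
    (2;(2))
    (2;(2))
    (2;(3))


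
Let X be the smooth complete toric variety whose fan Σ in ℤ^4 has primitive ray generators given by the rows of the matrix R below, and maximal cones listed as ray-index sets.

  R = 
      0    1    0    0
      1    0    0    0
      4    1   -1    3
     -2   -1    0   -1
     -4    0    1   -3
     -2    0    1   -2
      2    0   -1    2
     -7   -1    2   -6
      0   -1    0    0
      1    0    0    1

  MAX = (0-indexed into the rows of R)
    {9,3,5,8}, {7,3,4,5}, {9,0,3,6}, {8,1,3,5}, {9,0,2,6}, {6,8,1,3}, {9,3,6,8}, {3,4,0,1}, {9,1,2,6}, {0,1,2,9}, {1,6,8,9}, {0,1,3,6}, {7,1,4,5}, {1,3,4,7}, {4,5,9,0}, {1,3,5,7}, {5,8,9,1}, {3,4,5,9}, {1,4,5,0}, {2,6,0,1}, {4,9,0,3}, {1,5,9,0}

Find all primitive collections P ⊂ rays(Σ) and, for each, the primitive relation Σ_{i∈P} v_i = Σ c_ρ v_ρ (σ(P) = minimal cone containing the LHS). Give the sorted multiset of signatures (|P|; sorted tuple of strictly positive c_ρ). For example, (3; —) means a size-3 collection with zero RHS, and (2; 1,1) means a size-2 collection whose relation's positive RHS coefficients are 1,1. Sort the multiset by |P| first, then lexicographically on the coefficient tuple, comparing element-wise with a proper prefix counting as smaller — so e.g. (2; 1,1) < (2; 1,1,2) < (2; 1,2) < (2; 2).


Σ has 18 primitive collections:

  P={0,8}:  v_{0} + v_{8} = 0  so sig = (2; —)
  P={5,6}:  v_{5} + v_{6} = 0  so sig = (2; —)
  P={2,3}:  v_{2} + v_{3} = v_{6}  so sig = (2; 1)
  P={2,4}:  v_{2} + v_{4} = v_{0}  so sig = (2; 1)
  P={2,7}:  v_{2} + v_{7} = v_{1} + v_{4}  so sig = (2; 1,1)
  P={4,6}:  v_{4} + v_{6} = v_{0} + v_{3}  so sig = (2; 1,1)
  P={4,8}:  v_{4} + v_{8} = v_{3} + v_{5}  so sig = (2; 1,1)
  P={2,5}:  v_{2} + v_{5} = v_{0} + v_{1} + v_{9}  so sig = (2; 1,1,1)
  P={2,8}:  v_{2} + v_{8} = v_{1} + v_{6} + v_{9}  so sig = (2; 1,1,1)
  P={6,7}:  v_{6} + v_{7} = v_{1} + v_{3} + v_{4}  so sig = (2; 1,1,1)
  P={0,7}:  v_{0} + v_{7} = v_{1} + 2·v_{4}  so sig = (2; 1,2)
  P={7,9}:  v_{7} + v_{9} = v_{3} + 2·v_{5}  so sig = (2; 1,2)
  P={7,8}:  v_{7} + v_{8} = v_{1} + 2·v_{3} + 2·v_{5}  so sig = (2; 1,2,2)
  P={0,3,5}:  v_{0} + v_{3} + v_{5} = v_{4}  so sig = (3; 1)
  P={1,3,9}:  v_{1} + v_{3} + v_{9} = v_{8}  so sig = (3; 1)
  P={1,4,9}:  v_{1} + v_{4} + v_{9} = v_{5}  so sig = (3; 1)
  P={0,1,6,9}:  v_{0} + v_{1} + v_{6} + v_{9} = v_{2}  so sig = (4; 1)
  P={1,3,4,5}:  v_{1} + v_{3} + v_{4} + v_{5} = v_{7}  so sig = (4; 1)

Hence PRS(X_Σ) =
    (2; —)
    (2; —)
    (2; 1)
    (2; 1)
    (2; 1,1)
    (2; 1,1)
    (2; 1,1)
    (2; 1,1,1)
    (2; 1,1,1)
    (2; 1,1,1)
    (2; 1,2)
    (2; 1,2)
    (2; 1,2,2)
    (3; 1)
    (3; 1)
    (3; 1)
    (4; 1)
    (4; 1)


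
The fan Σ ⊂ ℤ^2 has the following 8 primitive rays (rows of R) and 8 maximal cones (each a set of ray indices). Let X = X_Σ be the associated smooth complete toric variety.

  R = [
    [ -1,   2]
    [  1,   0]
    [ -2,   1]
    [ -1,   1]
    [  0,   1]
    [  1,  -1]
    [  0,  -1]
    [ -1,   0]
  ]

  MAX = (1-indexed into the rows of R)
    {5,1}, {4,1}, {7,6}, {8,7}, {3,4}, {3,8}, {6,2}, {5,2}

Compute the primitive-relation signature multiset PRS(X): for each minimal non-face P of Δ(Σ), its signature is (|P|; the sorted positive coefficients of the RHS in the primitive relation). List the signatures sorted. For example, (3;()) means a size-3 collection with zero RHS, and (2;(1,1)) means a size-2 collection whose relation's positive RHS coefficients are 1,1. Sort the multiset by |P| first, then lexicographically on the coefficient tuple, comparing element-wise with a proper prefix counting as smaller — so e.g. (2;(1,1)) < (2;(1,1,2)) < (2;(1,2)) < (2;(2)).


Primitive collections (20):

  • {2,8}:  v_{2} + v_{8} = 0  ⟹  sig = (2;())
  • {4,6}:  v_{4} + v_{6} = 0  ⟹  sig = (2;())
  • {5,7}:  v_{5} + v_{7} = 0  ⟹  sig = (2;())
  • {1,6}:  v_{1} + v_{6} = v_{5}  ⟹  sig = (2;(1))
  • {1,7}:  v_{1} + v_{7} = v_{4}  ⟹  sig = (2;(1))
  • {2,3}:  v_{2} + v_{3} = v_{4}  ⟹  sig = (2;(1))
  • {2,4}:  v_{2} + v_{4} = v_{5}  ⟹  sig = (2;(1))
  • {2,7}:  v_{2} + v_{7} = v_{6}  ⟹  sig = (2;(1))
  • {3,6}:  v_{3} + v_{6} = v_{8}  ⟹  sig = (2;(1))
  • {4,5}:  v_{4} + v_{5} = v_{1}  ⟹  sig = (2;(1))
  • {4,7}:  v_{4} + v_{7} = v_{8}  ⟹  sig = (2;(1))
  • {4,8}:  v_{4} + v_{8} = v_{3}  ⟹  sig = (2;(1))
  • {5,6}:  v_{5} + v_{6} = v_{2}  ⟹  sig = (2;(1))
  • {5,8}:  v_{5} + v_{8} = v_{4}  ⟹  sig = (2;(1))
  • {6,8}:  v_{6} + v_{8} = v_{7}  ⟹  sig = (2;(1))
  • {1,2}:  v_{1} + v_{2} = 2·v_{5}  ⟹  sig = (2;(2))
  • {1,8}:  v_{1} + v_{8} = 2·v_{4}  ⟹  sig = (2;(2))
  • {3,5}:  v_{3} + v_{5} = 2·v_{4}  ⟹  sig = (2;(2))
  • {3,7}:  v_{3} + v_{7} = 2·v_{8}  ⟹  sig = (2;(2))
  • {1,3}:  v_{1} + v_{3} = 3·v_{4}  ⟹  sig = (2;(3))

Hence PRS(X_Σ) =
    (2;())
    (2;())
    (2;())
    (2;(1))
    (2;(1))
    (2;(1))
    (2;(1))
    (2;(1))
    (2;(1))
    (2;(1))
    (2;(1))
    (2;(1))
    (2;(1))
    (2;(1))
    (2;(1))
    (2;(2))
    (2;(2))
    (2;(2))
    (2;(2))
    (2;(3))


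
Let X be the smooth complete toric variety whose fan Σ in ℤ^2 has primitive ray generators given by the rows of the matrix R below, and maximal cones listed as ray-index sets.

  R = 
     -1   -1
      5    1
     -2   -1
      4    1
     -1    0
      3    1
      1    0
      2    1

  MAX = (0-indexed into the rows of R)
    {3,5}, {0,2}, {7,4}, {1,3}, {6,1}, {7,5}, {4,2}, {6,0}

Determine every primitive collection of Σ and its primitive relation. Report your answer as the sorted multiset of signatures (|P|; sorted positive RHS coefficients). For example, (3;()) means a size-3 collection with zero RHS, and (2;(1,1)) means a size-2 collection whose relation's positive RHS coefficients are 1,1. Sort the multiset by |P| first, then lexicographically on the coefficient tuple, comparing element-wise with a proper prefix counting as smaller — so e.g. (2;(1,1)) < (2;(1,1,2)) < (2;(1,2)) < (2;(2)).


|primitive collections| = 20. Relations:

  {2,7}:  v_{2} + v_{7} = 0 — sig = (2;())
  {4,6}:  v_{4} + v_{6} = 0 — sig = (2;())
  {0,4}:  v_{0} + v_{4} = v_{2} — sig = (2;(1))
  {0,7}:  v_{0} + v_{7} = v_{6} — sig = (2;(1))
  {1,4}:  v_{1} + v_{4} = v_{3} — sig = (2;(1))
  {2,5}:  v_{2} + v_{5} = v_{6} — sig = (2;(1))
  {2,6}:  v_{2} + v_{6} = v_{0} — sig = (2;(1))
  {3,4}:  v_{3} + v_{4} = v_{5} — sig = (2;(1))
  {3,6}:  v_{3} + v_{6} = v_{1} — sig = (2;(1))
  {4,5}:  v_{4} + v_{5} = v_{7} — sig = (2;(1))
  {5,6}:  v_{5} + v_{6} = v_{3} — sig = (2;(1))
  {6,7}:  v_{6} + v_{7} = v_{5} — sig = (2;(1))
  {1,7}:  v_{1} + v_{7} = v_{3} + v_{5} — sig = (2;(1,1))
  {0,5}:  v_{0} + v_{5} = 2·v_{6} — sig = (2;(2))
  {1,5}:  v_{1} + v_{5} = 2·v_{3} — sig = (2;(2))
  {2,3}:  v_{2} + v_{3} = 2·v_{6} — sig = (2;(2))
  {3,7}:  v_{3} + v_{7} = 2·v_{5} — sig = (2;(2))
  {0,3}:  v_{0} + v_{3} = 3·v_{6} — sig = (2;(3))
  {1,2}:  v_{1} + v_{2} = 3·v_{6} — sig = (2;(3))
  {0,1}:  v_{0} + v_{1} = 4·v_{6} — sig = (2;(4))

so the primitive-relation signature multiset is
    (2;())
    (2;())
    (2;(1))
    (2;(1))
    (2;(1))
    (2;(1))
    (2;(1))
    (2;(1))
    (2;(1))
    (2;(1))
    (2;(1))
    (2;(1))
    (2;(1,1))
    (2;(2))
    (2;(2))
    (2;(2))
    (2;(2))
    (2;(3))
    (2;(3))
    (2;(4))


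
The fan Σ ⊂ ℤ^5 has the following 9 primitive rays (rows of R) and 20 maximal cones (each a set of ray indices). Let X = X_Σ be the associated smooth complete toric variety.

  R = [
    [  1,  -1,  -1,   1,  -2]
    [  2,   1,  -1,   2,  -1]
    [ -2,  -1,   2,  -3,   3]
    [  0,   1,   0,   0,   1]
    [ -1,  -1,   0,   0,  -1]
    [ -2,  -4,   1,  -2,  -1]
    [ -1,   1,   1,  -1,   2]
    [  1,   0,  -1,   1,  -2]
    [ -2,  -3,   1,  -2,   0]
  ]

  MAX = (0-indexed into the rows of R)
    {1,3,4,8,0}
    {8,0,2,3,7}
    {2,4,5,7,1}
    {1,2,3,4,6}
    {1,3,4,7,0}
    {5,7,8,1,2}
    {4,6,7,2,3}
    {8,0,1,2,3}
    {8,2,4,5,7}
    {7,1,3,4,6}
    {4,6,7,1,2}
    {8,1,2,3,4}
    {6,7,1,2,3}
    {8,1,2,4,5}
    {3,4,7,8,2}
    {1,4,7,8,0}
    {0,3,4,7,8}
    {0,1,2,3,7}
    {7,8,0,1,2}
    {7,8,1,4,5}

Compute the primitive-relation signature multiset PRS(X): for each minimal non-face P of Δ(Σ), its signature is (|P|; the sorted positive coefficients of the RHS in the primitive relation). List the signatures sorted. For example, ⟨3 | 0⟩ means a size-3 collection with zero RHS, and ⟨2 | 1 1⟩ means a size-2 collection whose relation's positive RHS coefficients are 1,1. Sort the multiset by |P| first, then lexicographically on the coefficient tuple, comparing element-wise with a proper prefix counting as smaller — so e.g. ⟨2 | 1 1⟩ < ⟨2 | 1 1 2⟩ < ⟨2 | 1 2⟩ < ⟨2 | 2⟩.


Minimal non-faces — 9 found among 9 rays, 20 max cones:

  P = {0,6}:  v_{0} + v_{6} = 0 ; sig = ⟨2 | 0⟩
  P = {3,5}:  v_{3} + v_{5} = v_{8} ; sig = ⟨2 | 1⟩
  P = {6,8}:  v_{6} + v_{8} = v_{2} + v_{4} ; sig = ⟨2 | 1 1⟩
  P = {0,5}:  v_{0} + v_{5} = v_{1} + v_{7} + 2·v_{8} ; sig = ⟨2 | 1 1 2⟩
  P = {5,6}:  v_{5} + v_{6} = v_{1} + 2·v_{2} + 2·v_{4} + v_{7} ; sig = ⟨2 | 1 1 2 2⟩
  P = {0,2,4}:  v_{0} + v_{2} + v_{4} = v_{8} ; sig = ⟨3 | 1⟩
  P = {1,3,7,8}:  v_{1} + v_{3} + v_{7} + v_{8} = v_{0} ; sig = ⟨4 | 1⟩
  P = {1,2,3,4,7}:  v_{1} + v_{2} + v_{3} + v_{4} + v_{7} = 0 ; sig = ⟨5 | 0⟩
  P = {1,2,4,7,8}:  v_{1} + v_{2} + v_{4} + v_{7} + v_{8} = v_{5} ; sig = ⟨5 | 1⟩

Signatures (|P|; sorted positive RHS coefficients), sorted:
[⟨2 | 0⟩, ⟨2 | 1⟩, ⟨2 | 1 1⟩, ⟨2 | 1 1 2⟩, ⟨2 | 1 1 2 2⟩, ⟨3 | 1⟩, ⟨4 | 1⟩, ⟨5 | 0⟩, ⟨5 | 1⟩]


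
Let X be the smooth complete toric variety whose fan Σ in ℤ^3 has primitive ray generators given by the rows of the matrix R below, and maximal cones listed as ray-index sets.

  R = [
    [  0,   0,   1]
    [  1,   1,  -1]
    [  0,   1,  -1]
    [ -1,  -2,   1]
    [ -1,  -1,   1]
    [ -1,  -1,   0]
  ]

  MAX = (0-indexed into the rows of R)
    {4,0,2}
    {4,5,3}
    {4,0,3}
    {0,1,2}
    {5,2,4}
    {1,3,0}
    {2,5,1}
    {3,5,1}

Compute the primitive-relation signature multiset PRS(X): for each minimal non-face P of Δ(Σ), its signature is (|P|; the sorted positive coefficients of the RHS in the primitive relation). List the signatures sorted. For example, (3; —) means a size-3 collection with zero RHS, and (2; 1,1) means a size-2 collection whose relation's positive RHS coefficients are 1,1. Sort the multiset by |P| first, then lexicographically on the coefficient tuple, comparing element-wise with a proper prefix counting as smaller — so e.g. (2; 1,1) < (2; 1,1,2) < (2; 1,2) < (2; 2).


Minimal non-faces — 3 found among 6 rays, 8 max cones:

  {1,4}:  v_{1} + v_{4} = 0 ; sig = (2; —)
  {0,5}:  v_{0} + v_{5} = v_{4} ; sig = (2; 1)
  {2,3}:  v_{2} + v_{3} = v_{5} ; sig = (2; 1)

Signatures (|P|; sorted positive RHS coefficients), sorted:
    |P|=2: 3 collections, coeffs (), (1), (1)


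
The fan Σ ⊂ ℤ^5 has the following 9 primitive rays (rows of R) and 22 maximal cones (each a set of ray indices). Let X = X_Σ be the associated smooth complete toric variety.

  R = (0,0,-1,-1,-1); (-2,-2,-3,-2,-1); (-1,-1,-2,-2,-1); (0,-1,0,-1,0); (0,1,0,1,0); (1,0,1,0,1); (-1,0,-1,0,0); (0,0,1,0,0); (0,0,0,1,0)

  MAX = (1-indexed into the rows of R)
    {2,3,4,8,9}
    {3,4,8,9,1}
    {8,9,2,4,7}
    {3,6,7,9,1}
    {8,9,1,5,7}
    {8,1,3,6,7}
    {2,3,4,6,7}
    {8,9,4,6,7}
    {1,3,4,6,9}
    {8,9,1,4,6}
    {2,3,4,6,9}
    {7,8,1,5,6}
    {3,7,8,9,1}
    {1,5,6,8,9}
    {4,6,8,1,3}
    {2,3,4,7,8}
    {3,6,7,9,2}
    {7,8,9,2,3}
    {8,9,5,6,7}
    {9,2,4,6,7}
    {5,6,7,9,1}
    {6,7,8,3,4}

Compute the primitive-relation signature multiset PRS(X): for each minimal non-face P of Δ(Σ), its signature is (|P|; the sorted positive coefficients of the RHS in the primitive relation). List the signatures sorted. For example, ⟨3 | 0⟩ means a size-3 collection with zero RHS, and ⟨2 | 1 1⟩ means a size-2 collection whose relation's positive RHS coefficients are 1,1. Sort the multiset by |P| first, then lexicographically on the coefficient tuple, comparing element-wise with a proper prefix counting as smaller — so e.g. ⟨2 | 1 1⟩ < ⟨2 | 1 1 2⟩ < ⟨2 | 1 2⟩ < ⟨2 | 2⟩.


Δ(Σ) — 9 vertices, 9 min non-faces:

  {4,5}:  v_{4} + v_{5} = 0  ⟹  sig = ⟨2 | 0⟩
  {3,5}:  v_{3} + v_{5} = v_{1} + v_{7}  ⟹  sig = ⟨2 | 1 1⟩
  {2,5}:  v_{2} + v_{5} = v_{3} + v_{7} + v_{9}  ⟹  sig = ⟨2 | 1 1 1⟩
  {1,2}:  v_{1} + v_{2} = 2·v_{3} + v_{9}  ⟹  sig = ⟨2 | 1 2⟩
  {1,4,7}:  v_{1} + v_{4} + v_{7} = v_{3}  ⟹  sig = ⟨3 | 1⟩
  {2,6,8}:  v_{2} + v_{6} + v_{8} = 2·v_{4} + v_{7}  ⟹  sig = ⟨3 | 1 2⟩
  {3,4,7,9}:  v_{3} + v_{4} + v_{7} + v_{9} = v_{2}  ⟹  sig = ⟨4 | 1⟩
  {3,6,8,9}:  v_{3} + v_{6} + v_{8} + v_{9} = v_{4}  ⟹  sig = ⟨4 | 1⟩
  {1,6,7,8,9}:  v_{1} + v_{6} + v_{7} + v_{8} + v_{9} = 0  ⟹  sig = ⟨5 | 0⟩

Hence PRS(X_Σ) =
[⟨2 | 0⟩, ⟨2 | 1 1⟩, ⟨2 | 1 1 1⟩, ⟨2 | 1 2⟩, ⟨3 | 1⟩, ⟨3 | 1 2⟩, ⟨4 | 1⟩, ⟨4 | 1⟩, ⟨5 | 0⟩]


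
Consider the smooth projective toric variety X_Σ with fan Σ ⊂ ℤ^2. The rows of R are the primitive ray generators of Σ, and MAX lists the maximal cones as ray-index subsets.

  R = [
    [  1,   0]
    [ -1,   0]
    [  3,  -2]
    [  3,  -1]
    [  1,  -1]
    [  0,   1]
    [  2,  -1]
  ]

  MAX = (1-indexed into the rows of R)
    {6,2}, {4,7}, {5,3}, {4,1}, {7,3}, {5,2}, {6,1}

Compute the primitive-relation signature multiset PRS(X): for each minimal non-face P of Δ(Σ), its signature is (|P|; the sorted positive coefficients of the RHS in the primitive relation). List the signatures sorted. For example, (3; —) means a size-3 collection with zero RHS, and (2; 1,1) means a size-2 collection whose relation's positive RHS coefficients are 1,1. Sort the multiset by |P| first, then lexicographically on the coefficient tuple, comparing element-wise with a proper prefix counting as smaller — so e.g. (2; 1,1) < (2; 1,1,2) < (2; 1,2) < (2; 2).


Primitive collections (14):

  P = {1,2}:  v_{1} + v_{2} = 0 ; sig = (2; —)
  P = {1,5}:  v_{1} + v_{5} = v_{7} ; sig = (2; 1)
  P = {1,7}:  v_{1} + v_{7} = v_{4} ; sig = (2; 1)
  P = {2,4}:  v_{2} + v_{4} = v_{7} ; sig = (2; 1)
  P = {2,7}:  v_{2} + v_{7} = v_{5} ; sig = (2; 1)
  P = {3,6}:  v_{3} + v_{6} = v_{4} ; sig = (2; 1)
  P = {5,6}:  v_{5} + v_{6} = v_{1} ; sig = (2; 1)
  P = {5,7}:  v_{5} + v_{7} = v_{3} ; sig = (2; 1)
  P = {1,3}:  v_{1} + v_{3} = 2·v_{7} ; sig = (2; 2)
  P = {2,3}:  v_{2} + v_{3} = 2·v_{5} ; sig = (2; 2)
  P = {4,5}:  v_{4} + v_{5} = 2·v_{7} ; sig = (2; 2)
  P = {6,7}:  v_{6} + v_{7} = 2·v_{1} ; sig = (2; 2)
  P = {3,4}:  v_{3} + v_{4} = 3·v_{7} ; sig = (2; 3)
  P = {4,6}:  v_{4} + v_{6} = 3·v_{1} ; sig = (2; 3)

Sorted signature multiset PRS(X):
    (2; —)
    (2; 1)
    (2; 1)
    (2; 1)
    (2; 1)
    (2; 1)
    (2; 1)
    (2; 1)
    (2; 2)
    (2; 2)
    (2; 2)
    (2; 2)
    (2; 3)
    (2; 3)


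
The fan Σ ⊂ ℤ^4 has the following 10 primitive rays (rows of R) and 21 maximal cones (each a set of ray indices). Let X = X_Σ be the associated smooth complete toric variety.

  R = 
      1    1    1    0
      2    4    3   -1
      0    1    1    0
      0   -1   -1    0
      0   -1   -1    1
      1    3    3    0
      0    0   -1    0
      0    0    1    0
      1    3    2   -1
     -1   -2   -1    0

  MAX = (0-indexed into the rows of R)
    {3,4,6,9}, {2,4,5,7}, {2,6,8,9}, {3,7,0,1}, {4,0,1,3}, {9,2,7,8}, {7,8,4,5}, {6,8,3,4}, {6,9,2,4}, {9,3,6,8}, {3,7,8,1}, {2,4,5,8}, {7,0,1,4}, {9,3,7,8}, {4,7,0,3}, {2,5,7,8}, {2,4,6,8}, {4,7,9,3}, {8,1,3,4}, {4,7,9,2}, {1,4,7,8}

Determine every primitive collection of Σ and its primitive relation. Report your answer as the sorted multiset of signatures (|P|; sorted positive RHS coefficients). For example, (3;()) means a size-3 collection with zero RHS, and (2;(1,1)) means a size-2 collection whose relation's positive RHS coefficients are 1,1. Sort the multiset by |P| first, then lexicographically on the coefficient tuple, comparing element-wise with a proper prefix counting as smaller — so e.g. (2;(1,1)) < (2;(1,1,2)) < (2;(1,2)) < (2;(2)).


Primitive collections (18):

  P={2,3}:  v_{2} + v_{3} = 0 — sig = (2;())
  P={6,7}:  v_{6} + v_{7} = 0 — sig = (2;())
  P={0,8}:  v_{0} + v_{8} = v_{1} — sig = (2;(1))
  P={0,9}:  v_{0} + v_{9} = v_{3} + v_{7} — sig = (2;(1,1))
  P={5,9}:  v_{5} + v_{9} = v_{2} + v_{7} — sig = (2;(1,1))
  P={0,2}:  v_{0} + v_{2} = v_{4} + v_{7} + v_{8} — sig = (2;(1,1,1))
  P={0,6}:  v_{0} + v_{6} = v_{3} + v_{4} + v_{8} — sig = (2;(1,1,1))
  P={1,9}:  v_{1} + v_{9} = v_{3} + v_{7} + v_{8} — sig = (2;(1,1,1))
  P={3,5}:  v_{3} + v_{5} = v_{4} + v_{7} + v_{8} — sig = (2;(1,1,1))
  P={5,6}:  v_{5} + v_{6} = v_{2} + v_{4} + v_{8} — sig = (2;(1,1,1))
  P={1,2}:  v_{1} + v_{2} = v_{4} + v_{7} + 2·v_{8} — sig = (2;(1,1,2))
  P={1,6}:  v_{1} + v_{6} = v_{3} + v_{4} + 2·v_{8} — sig = (2;(1,1,2))
  P={0,5}:  v_{0} + v_{5} = 2·v_{4} + 2·v_{7} + 2·v_{8} — sig = (2;(2,2,2))
  P={1,5}:  v_{1} + v_{5} = 2·v_{4} + 2·v_{7} + 3·v_{8} — sig = (2;(2,2,3))
  P={4,8,9}:  v_{4} + v_{8} + v_{9} = 0 — sig = (3;())
  P={2,4,7,8}:  v_{2} + v_{4} + v_{7} + v_{8} = v_{5} — sig = (4;(1))
  P={3,4,7,8}:  v_{3} + v_{4} + v_{7} + v_{8} = v_{0} — sig = (4;(1))
  P={1,3,4,7}:  v_{1} + v_{3} + v_{4} + v_{7} = 2·v_{0} — sig = (4;(2))

Hence PRS(X_Σ) =
    |P|=2: 14 collections, coeffs (), (), (1), (1,1), (1,1), (1,1,1), (1,1,1), (1,1,1), (1,1,1), (1,1,1), (1,1,2), (1,1,2), (2,2,2), (2,2,3)
    |P|=3: 1 collection, coeffs ()
    |P|=4: 3 collections, coeffs (1), (1), (2)


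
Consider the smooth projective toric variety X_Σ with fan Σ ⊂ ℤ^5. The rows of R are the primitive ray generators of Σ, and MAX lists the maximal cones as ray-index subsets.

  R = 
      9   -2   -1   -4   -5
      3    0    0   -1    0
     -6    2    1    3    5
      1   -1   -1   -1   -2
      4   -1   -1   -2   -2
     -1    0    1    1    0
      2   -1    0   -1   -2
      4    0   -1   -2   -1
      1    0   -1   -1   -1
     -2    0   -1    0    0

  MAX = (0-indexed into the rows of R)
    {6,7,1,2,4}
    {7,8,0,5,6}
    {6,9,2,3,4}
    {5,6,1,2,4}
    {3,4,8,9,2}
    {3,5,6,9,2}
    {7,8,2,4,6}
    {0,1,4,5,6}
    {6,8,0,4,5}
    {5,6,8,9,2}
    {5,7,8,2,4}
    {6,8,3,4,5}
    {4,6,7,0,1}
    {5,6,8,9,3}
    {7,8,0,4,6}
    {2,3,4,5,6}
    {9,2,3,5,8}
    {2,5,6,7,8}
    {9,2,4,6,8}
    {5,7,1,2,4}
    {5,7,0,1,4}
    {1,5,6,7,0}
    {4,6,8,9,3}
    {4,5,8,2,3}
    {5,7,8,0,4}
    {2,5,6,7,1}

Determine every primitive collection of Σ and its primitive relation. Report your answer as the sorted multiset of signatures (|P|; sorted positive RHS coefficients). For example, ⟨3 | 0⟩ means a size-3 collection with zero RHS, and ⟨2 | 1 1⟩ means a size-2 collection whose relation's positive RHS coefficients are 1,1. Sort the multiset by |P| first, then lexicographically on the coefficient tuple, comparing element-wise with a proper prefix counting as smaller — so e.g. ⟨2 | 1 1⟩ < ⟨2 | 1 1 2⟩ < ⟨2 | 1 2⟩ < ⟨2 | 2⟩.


Σ has 12 primitive collections:

  • {0,2}:  v_{0} + v_{2} = v_{1} — sig = ⟨2 | 1⟩
  • {1,3}:  v_{1} + v_{3} = v_{4} — sig = ⟨2 | 1⟩
  • {1,8}:  v_{1} + v_{8} = v_{7} — sig = ⟨2 | 1⟩
  • {3,7}:  v_{3} + v_{7} = v_{4} + v_{8} — sig = ⟨2 | 1 1⟩
  • {0,9}:  v_{0} + v_{9} = v_{4} + v_{6} + v_{8} — sig = ⟨2 | 1 1 1⟩
  • {1,9}:  v_{1} + v_{9} = v_{2} + v_{4} + v_{6} + v_{8} — sig = ⟨2 | 1 1 1 1⟩
  • {0,3}:  v_{0} + v_{3} = 2·v_{4} + v_{5} + v_{6} + v_{8} — sig = ⟨2 | 1 1 1 2⟩
  • {7,9}:  v_{7} + v_{9} = v_{2} + v_{4} + v_{6} + 2·v_{8} — sig = ⟨2 | 1 1 1 2⟩
  • {4,5,9}:  v_{4} + v_{5} + v_{9} = v_{3} — sig = ⟨3 | 1⟩
  • {2,3,6,8}:  v_{2} + v_{3} + v_{6} + v_{8} = v_{9} — sig = ⟨4 | 1⟩
  • {4,5,6,7}:  v_{4} + v_{5} + v_{6} + v_{7} = v_{0} — sig = ⟨4 | 1⟩
  • {2,4,5,6,8}:  v_{2} + v_{4} + v_{5} + v_{6} + v_{8} = 0 — sig = ⟨5 | 0⟩

Hence PRS(X_Σ) =
    ⟨2 | 1⟩
    ⟨2 | 1⟩
    ⟨2 | 1⟩
    ⟨2 | 1 1⟩
    ⟨2 | 1 1 1⟩
    ⟨2 | 1 1 1 1⟩
    ⟨2 | 1 1 1 2⟩
    ⟨2 | 1 1 1 2⟩
    ⟨3 | 1⟩
    ⟨4 | 1⟩
    ⟨4 | 1⟩
    ⟨5 | 0⟩
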